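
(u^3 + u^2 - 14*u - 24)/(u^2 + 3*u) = u - 2 - 8/u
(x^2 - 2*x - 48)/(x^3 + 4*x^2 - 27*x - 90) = (x - 8)/(x^2 - 2*x - 15)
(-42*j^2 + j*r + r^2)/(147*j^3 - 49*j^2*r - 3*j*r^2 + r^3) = (-6*j + r)/(21*j^2 - 10*j*r + r^2)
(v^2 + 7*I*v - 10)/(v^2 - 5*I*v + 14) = (v + 5*I)/(v - 7*I)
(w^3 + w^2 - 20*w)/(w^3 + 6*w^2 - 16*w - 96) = w*(w + 5)/(w^2 + 10*w + 24)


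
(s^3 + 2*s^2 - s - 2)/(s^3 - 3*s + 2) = (s + 1)/(s - 1)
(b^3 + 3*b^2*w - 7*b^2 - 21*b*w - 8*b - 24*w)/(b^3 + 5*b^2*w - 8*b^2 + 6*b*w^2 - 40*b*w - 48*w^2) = (b + 1)/(b + 2*w)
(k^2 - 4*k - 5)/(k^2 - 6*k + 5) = (k + 1)/(k - 1)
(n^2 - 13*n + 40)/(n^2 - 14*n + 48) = (n - 5)/(n - 6)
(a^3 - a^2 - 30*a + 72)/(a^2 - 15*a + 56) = (a^3 - a^2 - 30*a + 72)/(a^2 - 15*a + 56)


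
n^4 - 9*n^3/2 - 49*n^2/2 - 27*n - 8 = (n - 8)*(n + 1/2)*(n + 1)*(n + 2)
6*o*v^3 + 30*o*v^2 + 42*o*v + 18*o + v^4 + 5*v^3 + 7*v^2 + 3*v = (6*o + v)*(v + 1)^2*(v + 3)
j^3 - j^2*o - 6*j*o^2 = j*(j - 3*o)*(j + 2*o)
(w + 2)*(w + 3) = w^2 + 5*w + 6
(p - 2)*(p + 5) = p^2 + 3*p - 10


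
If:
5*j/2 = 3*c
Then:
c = 5*j/6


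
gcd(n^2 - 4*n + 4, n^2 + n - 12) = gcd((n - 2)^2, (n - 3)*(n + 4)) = 1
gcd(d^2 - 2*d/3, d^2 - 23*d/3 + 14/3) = d - 2/3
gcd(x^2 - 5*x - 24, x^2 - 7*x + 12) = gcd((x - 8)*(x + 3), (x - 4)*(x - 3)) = 1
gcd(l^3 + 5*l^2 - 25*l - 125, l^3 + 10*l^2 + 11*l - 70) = l + 5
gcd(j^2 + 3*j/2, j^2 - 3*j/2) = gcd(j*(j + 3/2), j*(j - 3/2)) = j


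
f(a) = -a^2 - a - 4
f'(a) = -2*a - 1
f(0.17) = -4.20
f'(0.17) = -1.34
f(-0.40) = -3.76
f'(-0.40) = -0.20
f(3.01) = -16.07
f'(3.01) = -7.02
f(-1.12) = -4.13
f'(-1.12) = 1.24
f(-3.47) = -12.57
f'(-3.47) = 5.94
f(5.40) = -38.56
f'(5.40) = -11.80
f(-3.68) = -13.86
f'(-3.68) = 6.36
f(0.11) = -4.12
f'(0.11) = -1.22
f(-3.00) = -10.00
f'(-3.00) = 5.00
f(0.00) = -4.00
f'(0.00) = -1.00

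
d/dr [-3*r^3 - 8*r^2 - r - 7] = -9*r^2 - 16*r - 1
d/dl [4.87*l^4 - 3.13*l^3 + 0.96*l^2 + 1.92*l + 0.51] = 19.48*l^3 - 9.39*l^2 + 1.92*l + 1.92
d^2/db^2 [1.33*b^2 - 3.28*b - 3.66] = 2.66000000000000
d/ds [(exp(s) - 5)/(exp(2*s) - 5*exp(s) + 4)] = (-(exp(s) - 5)*(2*exp(s) - 5) + exp(2*s) - 5*exp(s) + 4)*exp(s)/(exp(2*s) - 5*exp(s) + 4)^2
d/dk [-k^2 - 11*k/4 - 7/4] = -2*k - 11/4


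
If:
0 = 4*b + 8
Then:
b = -2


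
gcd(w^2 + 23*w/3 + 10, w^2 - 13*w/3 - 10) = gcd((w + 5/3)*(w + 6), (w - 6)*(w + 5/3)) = w + 5/3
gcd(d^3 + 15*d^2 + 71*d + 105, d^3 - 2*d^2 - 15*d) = d + 3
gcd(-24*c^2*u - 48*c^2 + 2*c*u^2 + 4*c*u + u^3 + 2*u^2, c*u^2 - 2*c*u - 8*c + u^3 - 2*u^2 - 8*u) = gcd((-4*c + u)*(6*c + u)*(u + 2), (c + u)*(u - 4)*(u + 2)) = u + 2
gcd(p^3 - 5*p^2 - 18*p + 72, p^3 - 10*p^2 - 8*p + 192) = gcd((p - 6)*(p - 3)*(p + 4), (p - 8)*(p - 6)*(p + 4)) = p^2 - 2*p - 24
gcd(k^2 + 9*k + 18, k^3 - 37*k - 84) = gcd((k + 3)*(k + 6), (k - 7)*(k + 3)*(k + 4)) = k + 3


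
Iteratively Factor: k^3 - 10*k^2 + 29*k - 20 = (k - 4)*(k^2 - 6*k + 5) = (k - 4)*(k - 1)*(k - 5)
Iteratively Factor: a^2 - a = (a)*(a - 1)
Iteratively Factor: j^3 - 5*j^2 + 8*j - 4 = (j - 2)*(j^2 - 3*j + 2) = (j - 2)^2*(j - 1)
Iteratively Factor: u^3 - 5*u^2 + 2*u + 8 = (u + 1)*(u^2 - 6*u + 8) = (u - 4)*(u + 1)*(u - 2)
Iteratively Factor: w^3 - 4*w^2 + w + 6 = (w - 3)*(w^2 - w - 2) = (w - 3)*(w + 1)*(w - 2)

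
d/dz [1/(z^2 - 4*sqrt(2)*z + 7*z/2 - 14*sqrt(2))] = 2*(-4*z - 7 + 8*sqrt(2))/(2*z^2 - 8*sqrt(2)*z + 7*z - 28*sqrt(2))^2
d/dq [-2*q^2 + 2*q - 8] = 2 - 4*q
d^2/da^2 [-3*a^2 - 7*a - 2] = -6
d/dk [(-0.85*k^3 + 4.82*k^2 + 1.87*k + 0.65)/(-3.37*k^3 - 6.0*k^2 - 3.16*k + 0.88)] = (21.3434*k^4 + 17.9758*k^3 + 0.316299999999998*k^2 + 16.2832*k + 3.6996)/(11.3569*k^6 + 40.44*k^5 + 57.2984*k^4 + 31.9888*k^3 - 0.574399999999999*k^2 - 5.5616*k + 0.7744)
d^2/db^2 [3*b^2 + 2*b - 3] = 6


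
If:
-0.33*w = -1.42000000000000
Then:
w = 4.30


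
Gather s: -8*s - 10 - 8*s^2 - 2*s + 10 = -8*s^2 - 10*s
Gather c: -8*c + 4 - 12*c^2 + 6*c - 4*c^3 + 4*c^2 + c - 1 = -4*c^3 - 8*c^2 - c + 3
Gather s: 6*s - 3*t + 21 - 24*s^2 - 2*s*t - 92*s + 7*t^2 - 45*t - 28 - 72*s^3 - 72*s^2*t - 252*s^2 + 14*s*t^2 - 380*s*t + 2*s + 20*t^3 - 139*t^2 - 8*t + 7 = -72*s^3 + s^2*(-72*t - 276) + s*(14*t^2 - 382*t - 84) + 20*t^3 - 132*t^2 - 56*t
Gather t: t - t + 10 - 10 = 0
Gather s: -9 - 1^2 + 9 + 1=0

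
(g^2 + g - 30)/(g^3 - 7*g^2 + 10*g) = (g + 6)/(g*(g - 2))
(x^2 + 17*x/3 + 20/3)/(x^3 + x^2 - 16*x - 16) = (x + 5/3)/(x^2 - 3*x - 4)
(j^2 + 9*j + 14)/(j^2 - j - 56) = (j + 2)/(j - 8)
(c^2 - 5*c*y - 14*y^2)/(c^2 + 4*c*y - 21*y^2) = (c^2 - 5*c*y - 14*y^2)/(c^2 + 4*c*y - 21*y^2)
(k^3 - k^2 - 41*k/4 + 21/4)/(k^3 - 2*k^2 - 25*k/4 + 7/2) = (k + 3)/(k + 2)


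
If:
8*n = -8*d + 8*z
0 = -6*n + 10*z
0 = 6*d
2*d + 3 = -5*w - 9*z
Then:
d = 0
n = 0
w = -3/5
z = 0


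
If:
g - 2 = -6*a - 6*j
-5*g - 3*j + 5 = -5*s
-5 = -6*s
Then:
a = 1/36 - 9*j/10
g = 11/6 - 3*j/5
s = 5/6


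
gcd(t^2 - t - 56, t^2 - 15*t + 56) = t - 8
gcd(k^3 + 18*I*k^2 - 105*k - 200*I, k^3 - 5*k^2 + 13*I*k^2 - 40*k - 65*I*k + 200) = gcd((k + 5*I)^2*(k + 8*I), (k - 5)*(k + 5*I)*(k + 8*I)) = k^2 + 13*I*k - 40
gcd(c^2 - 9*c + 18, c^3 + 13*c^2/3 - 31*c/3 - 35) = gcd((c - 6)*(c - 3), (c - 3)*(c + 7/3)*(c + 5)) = c - 3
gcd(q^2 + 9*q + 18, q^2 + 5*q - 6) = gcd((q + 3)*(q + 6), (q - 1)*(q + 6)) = q + 6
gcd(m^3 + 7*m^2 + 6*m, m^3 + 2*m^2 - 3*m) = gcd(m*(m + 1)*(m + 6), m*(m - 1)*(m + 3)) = m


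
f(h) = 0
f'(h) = 0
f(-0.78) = 0.00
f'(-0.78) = 0.00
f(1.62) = 0.00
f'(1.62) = 0.00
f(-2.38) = 0.00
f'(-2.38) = 0.00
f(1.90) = 0.00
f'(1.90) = 0.00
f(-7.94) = 0.00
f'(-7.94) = 0.00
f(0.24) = 0.00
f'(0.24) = 0.00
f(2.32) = 0.00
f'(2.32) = 0.00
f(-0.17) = 0.00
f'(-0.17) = 0.00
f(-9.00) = 0.00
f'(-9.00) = 0.00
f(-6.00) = 0.00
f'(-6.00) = 0.00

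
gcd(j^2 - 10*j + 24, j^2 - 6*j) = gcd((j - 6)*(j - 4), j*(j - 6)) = j - 6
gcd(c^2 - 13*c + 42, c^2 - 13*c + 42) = c^2 - 13*c + 42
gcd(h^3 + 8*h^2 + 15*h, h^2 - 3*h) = h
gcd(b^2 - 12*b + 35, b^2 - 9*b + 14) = b - 7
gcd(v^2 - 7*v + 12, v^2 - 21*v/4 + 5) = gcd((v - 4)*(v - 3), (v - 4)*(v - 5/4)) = v - 4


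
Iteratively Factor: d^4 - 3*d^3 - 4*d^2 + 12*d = (d + 2)*(d^3 - 5*d^2 + 6*d) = (d - 2)*(d + 2)*(d^2 - 3*d) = d*(d - 2)*(d + 2)*(d - 3)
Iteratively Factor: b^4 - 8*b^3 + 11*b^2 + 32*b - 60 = (b - 3)*(b^3 - 5*b^2 - 4*b + 20) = (b - 3)*(b - 2)*(b^2 - 3*b - 10) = (b - 5)*(b - 3)*(b - 2)*(b + 2)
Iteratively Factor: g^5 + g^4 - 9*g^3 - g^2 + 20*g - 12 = (g - 1)*(g^4 + 2*g^3 - 7*g^2 - 8*g + 12) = (g - 1)*(g + 2)*(g^3 - 7*g + 6) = (g - 1)*(g + 2)*(g + 3)*(g^2 - 3*g + 2) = (g - 2)*(g - 1)*(g + 2)*(g + 3)*(g - 1)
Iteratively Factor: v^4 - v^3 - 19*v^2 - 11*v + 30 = (v - 1)*(v^3 - 19*v - 30) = (v - 1)*(v + 2)*(v^2 - 2*v - 15) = (v - 1)*(v + 2)*(v + 3)*(v - 5)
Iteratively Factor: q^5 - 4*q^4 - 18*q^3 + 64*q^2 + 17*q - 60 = (q + 4)*(q^4 - 8*q^3 + 14*q^2 + 8*q - 15) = (q - 3)*(q + 4)*(q^3 - 5*q^2 - q + 5) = (q - 5)*(q - 3)*(q + 4)*(q^2 - 1) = (q - 5)*(q - 3)*(q - 1)*(q + 4)*(q + 1)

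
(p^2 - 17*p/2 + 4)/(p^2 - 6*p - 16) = (p - 1/2)/(p + 2)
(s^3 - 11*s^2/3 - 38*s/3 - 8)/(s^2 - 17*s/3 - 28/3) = (s^2 - 5*s - 6)/(s - 7)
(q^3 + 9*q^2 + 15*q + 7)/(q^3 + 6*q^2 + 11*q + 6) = (q^2 + 8*q + 7)/(q^2 + 5*q + 6)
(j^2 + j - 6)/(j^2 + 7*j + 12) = (j - 2)/(j + 4)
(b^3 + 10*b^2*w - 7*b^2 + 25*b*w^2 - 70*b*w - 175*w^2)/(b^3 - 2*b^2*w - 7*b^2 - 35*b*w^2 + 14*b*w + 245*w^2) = (-b - 5*w)/(-b + 7*w)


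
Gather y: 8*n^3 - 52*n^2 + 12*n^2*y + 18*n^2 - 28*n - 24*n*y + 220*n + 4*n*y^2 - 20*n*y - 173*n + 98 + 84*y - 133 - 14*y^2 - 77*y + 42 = 8*n^3 - 34*n^2 + 19*n + y^2*(4*n - 14) + y*(12*n^2 - 44*n + 7) + 7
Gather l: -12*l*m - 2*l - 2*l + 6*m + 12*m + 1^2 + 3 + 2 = l*(-12*m - 4) + 18*m + 6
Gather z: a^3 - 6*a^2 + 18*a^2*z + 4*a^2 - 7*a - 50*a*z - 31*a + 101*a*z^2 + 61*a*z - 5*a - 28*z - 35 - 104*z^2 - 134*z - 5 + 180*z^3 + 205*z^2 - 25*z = a^3 - 2*a^2 - 43*a + 180*z^3 + z^2*(101*a + 101) + z*(18*a^2 + 11*a - 187) - 40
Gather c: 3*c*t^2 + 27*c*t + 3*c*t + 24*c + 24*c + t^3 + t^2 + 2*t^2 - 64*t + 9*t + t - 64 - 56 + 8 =c*(3*t^2 + 30*t + 48) + t^3 + 3*t^2 - 54*t - 112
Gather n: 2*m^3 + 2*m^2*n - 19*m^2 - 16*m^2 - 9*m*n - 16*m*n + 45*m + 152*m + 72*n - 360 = 2*m^3 - 35*m^2 + 197*m + n*(2*m^2 - 25*m + 72) - 360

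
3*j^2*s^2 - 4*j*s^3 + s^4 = s^2*(-3*j + s)*(-j + s)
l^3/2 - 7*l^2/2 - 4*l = l*(l/2 + 1/2)*(l - 8)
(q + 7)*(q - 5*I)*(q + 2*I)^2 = q^4 + 7*q^3 - I*q^3 + 16*q^2 - 7*I*q^2 + 112*q + 20*I*q + 140*I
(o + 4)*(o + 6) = o^2 + 10*o + 24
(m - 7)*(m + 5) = m^2 - 2*m - 35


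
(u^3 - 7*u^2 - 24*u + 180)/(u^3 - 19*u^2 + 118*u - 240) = (u^2 - u - 30)/(u^2 - 13*u + 40)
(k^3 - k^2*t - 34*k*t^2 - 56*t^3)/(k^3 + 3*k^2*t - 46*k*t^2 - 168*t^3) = (k + 2*t)/(k + 6*t)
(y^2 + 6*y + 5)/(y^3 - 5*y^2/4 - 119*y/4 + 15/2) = 4*(y + 1)/(4*y^2 - 25*y + 6)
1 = 1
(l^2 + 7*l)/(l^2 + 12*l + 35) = l/(l + 5)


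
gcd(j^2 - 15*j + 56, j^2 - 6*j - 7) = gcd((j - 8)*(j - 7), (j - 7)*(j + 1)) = j - 7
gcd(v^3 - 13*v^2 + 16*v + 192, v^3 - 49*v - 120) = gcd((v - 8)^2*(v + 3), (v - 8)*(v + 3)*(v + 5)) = v^2 - 5*v - 24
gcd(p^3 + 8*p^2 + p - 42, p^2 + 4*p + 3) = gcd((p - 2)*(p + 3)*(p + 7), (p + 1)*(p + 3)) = p + 3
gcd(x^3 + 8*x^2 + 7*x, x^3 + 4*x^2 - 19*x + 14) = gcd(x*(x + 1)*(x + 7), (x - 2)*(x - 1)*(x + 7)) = x + 7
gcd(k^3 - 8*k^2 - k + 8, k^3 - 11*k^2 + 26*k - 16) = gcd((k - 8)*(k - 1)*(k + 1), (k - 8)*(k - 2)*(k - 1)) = k^2 - 9*k + 8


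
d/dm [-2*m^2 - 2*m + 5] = -4*m - 2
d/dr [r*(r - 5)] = 2*r - 5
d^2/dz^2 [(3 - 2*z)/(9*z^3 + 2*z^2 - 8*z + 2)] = 4*(-243*z^5 + 675*z^4 + 140*z^3 - 198*z^2 - 141*z + 74)/(729*z^9 + 486*z^8 - 1836*z^7 - 370*z^6 + 1848*z^5 - 456*z^4 - 596*z^3 + 408*z^2 - 96*z + 8)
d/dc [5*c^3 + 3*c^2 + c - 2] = 15*c^2 + 6*c + 1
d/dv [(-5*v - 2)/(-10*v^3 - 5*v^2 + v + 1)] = (50*v^3 + 25*v^2 - 5*v - (5*v + 2)*(30*v^2 + 10*v - 1) - 5)/(10*v^3 + 5*v^2 - v - 1)^2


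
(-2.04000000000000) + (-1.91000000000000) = -3.95000000000000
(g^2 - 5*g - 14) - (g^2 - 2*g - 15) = 1 - 3*g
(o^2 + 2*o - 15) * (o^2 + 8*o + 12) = o^4 + 10*o^3 + 13*o^2 - 96*o - 180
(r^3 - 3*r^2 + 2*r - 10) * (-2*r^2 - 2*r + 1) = -2*r^5 + 4*r^4 + 3*r^3 + 13*r^2 + 22*r - 10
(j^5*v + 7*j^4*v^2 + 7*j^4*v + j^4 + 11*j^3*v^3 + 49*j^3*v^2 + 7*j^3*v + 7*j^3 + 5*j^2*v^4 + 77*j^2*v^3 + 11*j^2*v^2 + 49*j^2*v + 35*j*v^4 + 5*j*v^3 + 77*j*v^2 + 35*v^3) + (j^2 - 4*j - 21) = j^5*v + 7*j^4*v^2 + 7*j^4*v + j^4 + 11*j^3*v^3 + 49*j^3*v^2 + 7*j^3*v + 7*j^3 + 5*j^2*v^4 + 77*j^2*v^3 + 11*j^2*v^2 + 49*j^2*v + j^2 + 35*j*v^4 + 5*j*v^3 + 77*j*v^2 - 4*j + 35*v^3 - 21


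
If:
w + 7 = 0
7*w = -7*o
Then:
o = 7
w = -7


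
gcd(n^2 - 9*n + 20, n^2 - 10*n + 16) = 1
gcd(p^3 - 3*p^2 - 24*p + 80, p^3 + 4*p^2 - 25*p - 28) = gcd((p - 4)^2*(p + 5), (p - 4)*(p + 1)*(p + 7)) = p - 4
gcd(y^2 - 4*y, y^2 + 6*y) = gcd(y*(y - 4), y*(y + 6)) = y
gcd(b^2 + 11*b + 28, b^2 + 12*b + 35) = b + 7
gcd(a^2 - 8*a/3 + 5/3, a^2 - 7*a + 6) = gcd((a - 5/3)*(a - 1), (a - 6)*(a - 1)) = a - 1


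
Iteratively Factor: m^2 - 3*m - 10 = (m - 5)*(m + 2)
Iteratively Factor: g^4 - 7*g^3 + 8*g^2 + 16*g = (g - 4)*(g^3 - 3*g^2 - 4*g) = (g - 4)^2*(g^2 + g) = (g - 4)^2*(g + 1)*(g)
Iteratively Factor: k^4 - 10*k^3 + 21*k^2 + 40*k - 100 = (k - 2)*(k^3 - 8*k^2 + 5*k + 50) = (k - 5)*(k - 2)*(k^2 - 3*k - 10) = (k - 5)^2*(k - 2)*(k + 2)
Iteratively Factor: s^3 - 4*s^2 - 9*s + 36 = (s + 3)*(s^2 - 7*s + 12) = (s - 4)*(s + 3)*(s - 3)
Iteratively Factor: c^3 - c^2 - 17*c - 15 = (c + 1)*(c^2 - 2*c - 15) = (c + 1)*(c + 3)*(c - 5)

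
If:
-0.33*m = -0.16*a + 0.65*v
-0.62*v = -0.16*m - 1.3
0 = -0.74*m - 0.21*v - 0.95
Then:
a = 3.07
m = -1.75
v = 1.65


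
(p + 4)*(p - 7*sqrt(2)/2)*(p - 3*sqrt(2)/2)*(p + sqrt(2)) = p^4 - 4*sqrt(2)*p^3 + 4*p^3 - 16*sqrt(2)*p^2 + p^2/2 + 2*p + 21*sqrt(2)*p/2 + 42*sqrt(2)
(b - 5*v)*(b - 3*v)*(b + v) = b^3 - 7*b^2*v + 7*b*v^2 + 15*v^3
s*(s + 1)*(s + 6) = s^3 + 7*s^2 + 6*s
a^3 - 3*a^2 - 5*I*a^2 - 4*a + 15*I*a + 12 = (a - 3)*(a - 4*I)*(a - I)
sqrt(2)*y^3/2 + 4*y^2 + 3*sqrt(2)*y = y*(y + 3*sqrt(2))*(sqrt(2)*y/2 + 1)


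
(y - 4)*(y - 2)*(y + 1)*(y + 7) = y^4 + 2*y^3 - 33*y^2 + 22*y + 56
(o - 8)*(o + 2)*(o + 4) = o^3 - 2*o^2 - 40*o - 64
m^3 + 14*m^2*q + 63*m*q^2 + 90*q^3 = (m + 3*q)*(m + 5*q)*(m + 6*q)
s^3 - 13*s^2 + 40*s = s*(s - 8)*(s - 5)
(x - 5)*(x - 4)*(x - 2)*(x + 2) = x^4 - 9*x^3 + 16*x^2 + 36*x - 80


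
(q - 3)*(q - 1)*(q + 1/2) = q^3 - 7*q^2/2 + q + 3/2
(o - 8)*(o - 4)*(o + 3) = o^3 - 9*o^2 - 4*o + 96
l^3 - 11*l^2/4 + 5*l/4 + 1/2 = (l - 2)*(l - 1)*(l + 1/4)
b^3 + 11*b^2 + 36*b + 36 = (b + 2)*(b + 3)*(b + 6)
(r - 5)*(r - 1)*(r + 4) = r^3 - 2*r^2 - 19*r + 20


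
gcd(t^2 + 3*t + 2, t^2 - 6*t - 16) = t + 2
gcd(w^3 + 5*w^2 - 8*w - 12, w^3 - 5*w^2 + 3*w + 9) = w + 1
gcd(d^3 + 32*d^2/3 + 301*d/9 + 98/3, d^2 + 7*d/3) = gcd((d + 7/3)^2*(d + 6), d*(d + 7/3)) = d + 7/3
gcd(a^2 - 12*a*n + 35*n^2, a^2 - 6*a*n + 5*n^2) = a - 5*n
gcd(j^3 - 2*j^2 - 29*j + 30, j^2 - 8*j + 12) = j - 6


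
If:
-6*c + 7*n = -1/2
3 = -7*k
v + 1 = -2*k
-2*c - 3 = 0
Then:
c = -3/2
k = -3/7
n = -19/14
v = -1/7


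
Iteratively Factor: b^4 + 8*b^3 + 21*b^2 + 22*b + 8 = (b + 2)*(b^3 + 6*b^2 + 9*b + 4) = (b + 1)*(b + 2)*(b^2 + 5*b + 4) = (b + 1)^2*(b + 2)*(b + 4)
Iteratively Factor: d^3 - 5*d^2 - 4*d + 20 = (d - 5)*(d^2 - 4) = (d - 5)*(d + 2)*(d - 2)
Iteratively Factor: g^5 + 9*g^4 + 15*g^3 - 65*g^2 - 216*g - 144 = (g - 3)*(g^4 + 12*g^3 + 51*g^2 + 88*g + 48) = (g - 3)*(g + 3)*(g^3 + 9*g^2 + 24*g + 16) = (g - 3)*(g + 3)*(g + 4)*(g^2 + 5*g + 4) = (g - 3)*(g + 3)*(g + 4)^2*(g + 1)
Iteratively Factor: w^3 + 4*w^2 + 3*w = (w)*(w^2 + 4*w + 3) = w*(w + 3)*(w + 1)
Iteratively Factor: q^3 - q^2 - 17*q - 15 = (q + 3)*(q^2 - 4*q - 5) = (q + 1)*(q + 3)*(q - 5)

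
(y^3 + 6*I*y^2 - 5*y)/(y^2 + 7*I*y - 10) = y*(y + I)/(y + 2*I)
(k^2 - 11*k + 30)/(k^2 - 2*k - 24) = (k - 5)/(k + 4)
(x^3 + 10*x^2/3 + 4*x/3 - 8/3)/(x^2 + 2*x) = x + 4/3 - 4/(3*x)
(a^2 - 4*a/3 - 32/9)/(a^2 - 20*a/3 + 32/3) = (a + 4/3)/(a - 4)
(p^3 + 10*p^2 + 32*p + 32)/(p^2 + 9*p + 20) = (p^2 + 6*p + 8)/(p + 5)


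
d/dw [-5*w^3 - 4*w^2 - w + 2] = -15*w^2 - 8*w - 1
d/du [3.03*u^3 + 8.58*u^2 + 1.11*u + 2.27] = 9.09*u^2 + 17.16*u + 1.11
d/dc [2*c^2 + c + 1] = 4*c + 1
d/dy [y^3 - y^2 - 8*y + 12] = 3*y^2 - 2*y - 8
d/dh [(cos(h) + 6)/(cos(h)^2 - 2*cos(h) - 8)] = (cos(h)^2 + 12*cos(h) - 4)*sin(h)/(sin(h)^2 + 2*cos(h) + 7)^2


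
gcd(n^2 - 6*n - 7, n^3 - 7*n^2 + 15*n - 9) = 1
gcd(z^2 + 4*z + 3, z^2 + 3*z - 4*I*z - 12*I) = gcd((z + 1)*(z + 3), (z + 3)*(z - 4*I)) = z + 3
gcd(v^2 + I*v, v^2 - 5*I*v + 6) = v + I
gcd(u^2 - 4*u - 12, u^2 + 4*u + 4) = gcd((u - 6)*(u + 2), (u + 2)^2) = u + 2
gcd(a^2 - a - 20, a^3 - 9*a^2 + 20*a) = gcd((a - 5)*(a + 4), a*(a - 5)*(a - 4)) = a - 5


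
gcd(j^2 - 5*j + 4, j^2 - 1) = j - 1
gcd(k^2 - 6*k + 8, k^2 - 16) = k - 4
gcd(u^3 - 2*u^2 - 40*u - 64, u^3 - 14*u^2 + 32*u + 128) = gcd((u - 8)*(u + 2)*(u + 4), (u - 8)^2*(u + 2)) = u^2 - 6*u - 16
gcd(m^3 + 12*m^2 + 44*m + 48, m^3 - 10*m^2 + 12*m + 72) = m + 2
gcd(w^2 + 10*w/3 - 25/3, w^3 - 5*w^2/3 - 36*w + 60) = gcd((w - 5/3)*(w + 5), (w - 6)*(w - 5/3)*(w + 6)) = w - 5/3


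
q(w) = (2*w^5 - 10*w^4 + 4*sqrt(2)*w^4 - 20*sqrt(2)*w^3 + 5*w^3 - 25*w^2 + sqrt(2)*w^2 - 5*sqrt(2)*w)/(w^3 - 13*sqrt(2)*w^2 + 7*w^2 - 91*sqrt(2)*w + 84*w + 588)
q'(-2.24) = 0.32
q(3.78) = -3.11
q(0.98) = -0.10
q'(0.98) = -0.25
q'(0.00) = -0.01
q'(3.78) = -1.14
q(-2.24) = -0.10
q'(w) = (-3*w^2 - 14*w + 26*sqrt(2)*w - 84 + 91*sqrt(2))*(2*w^5 - 10*w^4 + 4*sqrt(2)*w^4 - 20*sqrt(2)*w^3 + 5*w^3 - 25*w^2 + sqrt(2)*w^2 - 5*sqrt(2)*w)/(w^3 - 13*sqrt(2)*w^2 + 7*w^2 - 91*sqrt(2)*w + 84*w + 588)^2 + (10*w^4 - 40*w^3 + 16*sqrt(2)*w^3 - 60*sqrt(2)*w^2 + 15*w^2 - 50*w + 2*sqrt(2)*w - 5*sqrt(2))/(w^3 - 13*sqrt(2)*w^2 + 7*w^2 - 91*sqrt(2)*w + 84*w + 588)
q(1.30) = -0.21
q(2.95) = -1.84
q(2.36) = -1.02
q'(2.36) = -1.18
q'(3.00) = -1.59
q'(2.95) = -1.57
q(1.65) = -0.39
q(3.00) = -1.92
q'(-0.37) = 0.00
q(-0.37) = 0.00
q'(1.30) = -0.41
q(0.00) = 0.00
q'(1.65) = -0.63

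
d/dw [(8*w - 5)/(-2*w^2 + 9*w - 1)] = (16*w^2 - 20*w + 37)/(4*w^4 - 36*w^3 + 85*w^2 - 18*w + 1)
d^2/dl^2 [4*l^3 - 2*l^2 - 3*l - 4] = 24*l - 4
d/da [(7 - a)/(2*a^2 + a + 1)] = (-2*a^2 - a + (a - 7)*(4*a + 1) - 1)/(2*a^2 + a + 1)^2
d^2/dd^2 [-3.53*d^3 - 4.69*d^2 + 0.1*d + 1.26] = -21.18*d - 9.38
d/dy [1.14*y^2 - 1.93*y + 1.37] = 2.28*y - 1.93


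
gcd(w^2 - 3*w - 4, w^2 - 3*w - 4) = w^2 - 3*w - 4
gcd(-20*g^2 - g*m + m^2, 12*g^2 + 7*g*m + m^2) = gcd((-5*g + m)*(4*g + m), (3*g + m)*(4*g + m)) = 4*g + m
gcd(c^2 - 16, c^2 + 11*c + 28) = c + 4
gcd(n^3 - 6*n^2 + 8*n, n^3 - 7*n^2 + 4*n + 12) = n - 2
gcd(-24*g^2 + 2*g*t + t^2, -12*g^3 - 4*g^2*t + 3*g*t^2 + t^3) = 1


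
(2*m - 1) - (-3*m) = 5*m - 1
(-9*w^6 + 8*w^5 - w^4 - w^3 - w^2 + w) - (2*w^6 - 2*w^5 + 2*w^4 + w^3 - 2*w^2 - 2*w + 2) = -11*w^6 + 10*w^5 - 3*w^4 - 2*w^3 + w^2 + 3*w - 2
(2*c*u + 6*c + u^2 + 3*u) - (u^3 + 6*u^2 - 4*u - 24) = 2*c*u + 6*c - u^3 - 5*u^2 + 7*u + 24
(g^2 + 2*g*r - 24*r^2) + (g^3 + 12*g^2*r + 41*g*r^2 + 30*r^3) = g^3 + 12*g^2*r + g^2 + 41*g*r^2 + 2*g*r + 30*r^3 - 24*r^2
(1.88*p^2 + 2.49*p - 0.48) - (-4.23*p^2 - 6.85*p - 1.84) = 6.11*p^2 + 9.34*p + 1.36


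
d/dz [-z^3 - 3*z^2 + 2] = 3*z*(-z - 2)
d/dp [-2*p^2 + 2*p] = 2 - 4*p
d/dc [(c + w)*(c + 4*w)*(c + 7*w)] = 3*c^2 + 24*c*w + 39*w^2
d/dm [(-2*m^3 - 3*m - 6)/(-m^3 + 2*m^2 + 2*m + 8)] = 2*(-2*m^4 - 7*m^3 - 30*m^2 + 12*m - 6)/(m^6 - 4*m^5 - 8*m^3 + 36*m^2 + 32*m + 64)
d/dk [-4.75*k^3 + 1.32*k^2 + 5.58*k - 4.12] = -14.25*k^2 + 2.64*k + 5.58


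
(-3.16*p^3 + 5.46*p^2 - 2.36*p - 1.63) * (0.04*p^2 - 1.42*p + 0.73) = -0.1264*p^5 + 4.7056*p^4 - 10.1544*p^3 + 7.2718*p^2 + 0.5918*p - 1.1899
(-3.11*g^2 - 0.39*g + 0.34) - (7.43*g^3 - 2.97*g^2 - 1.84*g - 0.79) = -7.43*g^3 - 0.14*g^2 + 1.45*g + 1.13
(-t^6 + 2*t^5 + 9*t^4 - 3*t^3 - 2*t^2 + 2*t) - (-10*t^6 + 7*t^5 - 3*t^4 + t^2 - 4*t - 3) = 9*t^6 - 5*t^5 + 12*t^4 - 3*t^3 - 3*t^2 + 6*t + 3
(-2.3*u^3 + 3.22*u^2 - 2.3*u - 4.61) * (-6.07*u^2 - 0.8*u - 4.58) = 13.961*u^5 - 17.7054*u^4 + 21.919*u^3 + 15.0751*u^2 + 14.222*u + 21.1138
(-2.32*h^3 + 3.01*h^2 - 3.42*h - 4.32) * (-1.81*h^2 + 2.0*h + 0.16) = 4.1992*h^5 - 10.0881*h^4 + 11.839*h^3 + 1.4608*h^2 - 9.1872*h - 0.6912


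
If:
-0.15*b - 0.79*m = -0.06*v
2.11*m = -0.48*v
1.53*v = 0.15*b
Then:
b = 0.00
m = 0.00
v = 0.00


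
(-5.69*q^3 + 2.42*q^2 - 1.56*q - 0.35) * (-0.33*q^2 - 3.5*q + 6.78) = 1.8777*q^5 + 19.1164*q^4 - 46.5334*q^3 + 21.9831*q^2 - 9.3518*q - 2.373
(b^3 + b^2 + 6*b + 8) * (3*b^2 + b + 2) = 3*b^5 + 4*b^4 + 21*b^3 + 32*b^2 + 20*b + 16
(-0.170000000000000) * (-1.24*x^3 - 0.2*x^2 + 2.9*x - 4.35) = 0.2108*x^3 + 0.034*x^2 - 0.493*x + 0.7395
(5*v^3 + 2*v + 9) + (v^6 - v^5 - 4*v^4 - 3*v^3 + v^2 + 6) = v^6 - v^5 - 4*v^4 + 2*v^3 + v^2 + 2*v + 15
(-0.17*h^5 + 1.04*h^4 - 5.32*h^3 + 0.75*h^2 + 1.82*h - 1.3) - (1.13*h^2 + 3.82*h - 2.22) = -0.17*h^5 + 1.04*h^4 - 5.32*h^3 - 0.38*h^2 - 2.0*h + 0.92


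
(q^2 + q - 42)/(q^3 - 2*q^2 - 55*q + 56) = (q - 6)/(q^2 - 9*q + 8)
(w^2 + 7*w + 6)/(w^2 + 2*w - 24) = (w + 1)/(w - 4)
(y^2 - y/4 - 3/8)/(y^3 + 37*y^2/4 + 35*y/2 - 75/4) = (y + 1/2)/(y^2 + 10*y + 25)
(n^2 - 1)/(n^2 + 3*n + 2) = (n - 1)/(n + 2)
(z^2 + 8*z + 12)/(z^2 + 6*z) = (z + 2)/z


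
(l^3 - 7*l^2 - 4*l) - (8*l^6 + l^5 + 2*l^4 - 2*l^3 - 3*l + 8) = -8*l^6 - l^5 - 2*l^4 + 3*l^3 - 7*l^2 - l - 8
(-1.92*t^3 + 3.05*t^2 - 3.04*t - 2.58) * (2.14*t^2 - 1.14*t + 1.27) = -4.1088*t^5 + 8.7158*t^4 - 12.421*t^3 + 1.8179*t^2 - 0.9196*t - 3.2766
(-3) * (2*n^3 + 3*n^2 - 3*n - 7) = -6*n^3 - 9*n^2 + 9*n + 21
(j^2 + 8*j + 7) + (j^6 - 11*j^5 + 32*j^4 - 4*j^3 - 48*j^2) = j^6 - 11*j^5 + 32*j^4 - 4*j^3 - 47*j^2 + 8*j + 7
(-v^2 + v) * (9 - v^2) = v^4 - v^3 - 9*v^2 + 9*v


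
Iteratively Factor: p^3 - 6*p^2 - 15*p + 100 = (p - 5)*(p^2 - p - 20) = (p - 5)^2*(p + 4)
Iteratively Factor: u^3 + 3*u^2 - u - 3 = (u + 3)*(u^2 - 1) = (u - 1)*(u + 3)*(u + 1)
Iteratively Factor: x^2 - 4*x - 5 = (x - 5)*(x + 1)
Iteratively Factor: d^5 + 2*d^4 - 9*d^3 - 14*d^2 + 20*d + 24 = (d - 2)*(d^4 + 4*d^3 - d^2 - 16*d - 12) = (d - 2)^2*(d^3 + 6*d^2 + 11*d + 6) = (d - 2)^2*(d + 3)*(d^2 + 3*d + 2) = (d - 2)^2*(d + 1)*(d + 3)*(d + 2)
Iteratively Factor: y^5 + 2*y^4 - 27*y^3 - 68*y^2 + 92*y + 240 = (y + 2)*(y^4 - 27*y^2 - 14*y + 120) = (y - 2)*(y + 2)*(y^3 + 2*y^2 - 23*y - 60) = (y - 5)*(y - 2)*(y + 2)*(y^2 + 7*y + 12) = (y - 5)*(y - 2)*(y + 2)*(y + 4)*(y + 3)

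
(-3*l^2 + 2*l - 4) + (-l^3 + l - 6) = -l^3 - 3*l^2 + 3*l - 10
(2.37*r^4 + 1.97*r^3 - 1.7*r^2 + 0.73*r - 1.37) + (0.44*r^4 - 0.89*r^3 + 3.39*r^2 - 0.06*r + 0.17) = 2.81*r^4 + 1.08*r^3 + 1.69*r^2 + 0.67*r - 1.2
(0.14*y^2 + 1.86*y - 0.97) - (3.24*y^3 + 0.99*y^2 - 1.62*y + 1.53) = -3.24*y^3 - 0.85*y^2 + 3.48*y - 2.5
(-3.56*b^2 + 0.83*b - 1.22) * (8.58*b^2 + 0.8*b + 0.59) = -30.5448*b^4 + 4.2734*b^3 - 11.904*b^2 - 0.4863*b - 0.7198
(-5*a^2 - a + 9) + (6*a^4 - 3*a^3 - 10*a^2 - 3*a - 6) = 6*a^4 - 3*a^3 - 15*a^2 - 4*a + 3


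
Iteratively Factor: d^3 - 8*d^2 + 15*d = (d)*(d^2 - 8*d + 15) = d*(d - 3)*(d - 5)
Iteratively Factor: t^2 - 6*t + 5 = (t - 5)*(t - 1)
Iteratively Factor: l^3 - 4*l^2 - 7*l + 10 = (l - 1)*(l^2 - 3*l - 10) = (l - 1)*(l + 2)*(l - 5)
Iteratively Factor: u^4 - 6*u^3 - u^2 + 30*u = (u)*(u^3 - 6*u^2 - u + 30) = u*(u + 2)*(u^2 - 8*u + 15) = u*(u - 5)*(u + 2)*(u - 3)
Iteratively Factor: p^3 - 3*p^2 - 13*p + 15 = (p - 1)*(p^2 - 2*p - 15) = (p - 1)*(p + 3)*(p - 5)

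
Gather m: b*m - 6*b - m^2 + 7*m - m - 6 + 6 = -6*b - m^2 + m*(b + 6)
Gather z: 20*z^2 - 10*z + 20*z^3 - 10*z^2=20*z^3 + 10*z^2 - 10*z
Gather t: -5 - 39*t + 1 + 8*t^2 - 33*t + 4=8*t^2 - 72*t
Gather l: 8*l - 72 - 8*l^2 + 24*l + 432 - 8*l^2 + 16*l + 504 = -16*l^2 + 48*l + 864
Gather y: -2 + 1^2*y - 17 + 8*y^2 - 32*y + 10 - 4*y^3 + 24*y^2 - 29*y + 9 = -4*y^3 + 32*y^2 - 60*y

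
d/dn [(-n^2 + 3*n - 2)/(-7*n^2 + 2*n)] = (19*n^2 - 28*n + 4)/(n^2*(49*n^2 - 28*n + 4))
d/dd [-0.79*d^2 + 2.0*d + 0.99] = 2.0 - 1.58*d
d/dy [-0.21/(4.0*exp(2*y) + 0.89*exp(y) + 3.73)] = (1.68*exp(y) + 0.1869)*exp(y)/(4.0*exp(2*y) + 0.89*exp(y) + 3.73)^2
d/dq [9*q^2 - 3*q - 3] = 18*q - 3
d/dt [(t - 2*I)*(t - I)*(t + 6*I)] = 3*t^2 + 6*I*t + 16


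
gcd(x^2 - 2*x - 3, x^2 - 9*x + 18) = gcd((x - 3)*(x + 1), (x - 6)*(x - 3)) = x - 3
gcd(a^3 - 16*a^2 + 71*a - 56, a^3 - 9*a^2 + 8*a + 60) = 1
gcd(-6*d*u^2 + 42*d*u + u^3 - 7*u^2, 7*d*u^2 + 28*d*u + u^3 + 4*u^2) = u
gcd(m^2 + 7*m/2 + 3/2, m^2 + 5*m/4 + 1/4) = 1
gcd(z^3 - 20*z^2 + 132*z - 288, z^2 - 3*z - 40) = z - 8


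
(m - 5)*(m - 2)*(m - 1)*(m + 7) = m^4 - m^3 - 39*m^2 + 109*m - 70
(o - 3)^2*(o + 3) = o^3 - 3*o^2 - 9*o + 27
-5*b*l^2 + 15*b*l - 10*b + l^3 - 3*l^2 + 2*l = (-5*b + l)*(l - 2)*(l - 1)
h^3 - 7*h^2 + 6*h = h*(h - 6)*(h - 1)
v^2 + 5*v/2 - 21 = (v - 7/2)*(v + 6)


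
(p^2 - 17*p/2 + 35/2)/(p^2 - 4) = (2*p^2 - 17*p + 35)/(2*(p^2 - 4))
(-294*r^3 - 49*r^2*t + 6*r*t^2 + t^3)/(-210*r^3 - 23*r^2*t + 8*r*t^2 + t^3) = (7*r - t)/(5*r - t)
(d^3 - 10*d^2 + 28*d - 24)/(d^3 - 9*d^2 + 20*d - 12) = (d - 2)/(d - 1)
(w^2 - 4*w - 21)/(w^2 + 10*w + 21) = (w - 7)/(w + 7)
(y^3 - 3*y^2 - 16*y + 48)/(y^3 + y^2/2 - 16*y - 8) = 2*(y - 3)/(2*y + 1)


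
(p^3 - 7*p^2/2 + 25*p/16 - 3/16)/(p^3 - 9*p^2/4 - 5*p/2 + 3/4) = (p - 1/4)/(p + 1)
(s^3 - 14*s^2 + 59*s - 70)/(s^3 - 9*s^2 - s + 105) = (s - 2)/(s + 3)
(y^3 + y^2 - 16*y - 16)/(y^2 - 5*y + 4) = (y^2 + 5*y + 4)/(y - 1)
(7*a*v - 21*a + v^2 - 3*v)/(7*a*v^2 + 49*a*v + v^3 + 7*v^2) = (v - 3)/(v*(v + 7))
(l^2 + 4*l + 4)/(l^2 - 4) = (l + 2)/(l - 2)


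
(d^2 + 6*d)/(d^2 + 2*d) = (d + 6)/(d + 2)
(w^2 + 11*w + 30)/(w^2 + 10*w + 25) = (w + 6)/(w + 5)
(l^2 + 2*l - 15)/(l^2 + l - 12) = (l + 5)/(l + 4)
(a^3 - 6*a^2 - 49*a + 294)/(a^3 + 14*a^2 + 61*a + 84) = (a^2 - 13*a + 42)/(a^2 + 7*a + 12)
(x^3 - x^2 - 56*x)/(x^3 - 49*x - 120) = x*(x + 7)/(x^2 + 8*x + 15)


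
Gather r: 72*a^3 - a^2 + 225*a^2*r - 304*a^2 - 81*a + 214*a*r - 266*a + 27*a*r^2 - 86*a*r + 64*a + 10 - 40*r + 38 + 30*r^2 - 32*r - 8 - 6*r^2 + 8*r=72*a^3 - 305*a^2 - 283*a + r^2*(27*a + 24) + r*(225*a^2 + 128*a - 64) + 40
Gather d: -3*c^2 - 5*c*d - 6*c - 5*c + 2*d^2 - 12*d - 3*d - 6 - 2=-3*c^2 - 11*c + 2*d^2 + d*(-5*c - 15) - 8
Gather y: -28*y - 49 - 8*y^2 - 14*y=-8*y^2 - 42*y - 49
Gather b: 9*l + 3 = 9*l + 3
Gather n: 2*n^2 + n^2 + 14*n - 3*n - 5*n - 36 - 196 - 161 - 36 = 3*n^2 + 6*n - 429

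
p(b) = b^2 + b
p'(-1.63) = -2.26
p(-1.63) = 1.03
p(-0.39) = -0.24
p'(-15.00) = -29.00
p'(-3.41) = -5.82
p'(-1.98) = -2.96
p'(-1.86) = -2.72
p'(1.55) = 4.10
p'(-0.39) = 0.22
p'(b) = 2*b + 1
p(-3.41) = 8.22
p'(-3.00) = -5.00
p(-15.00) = 210.00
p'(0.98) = 2.96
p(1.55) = 3.95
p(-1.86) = 1.60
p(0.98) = 1.94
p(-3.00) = 6.00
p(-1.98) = 1.94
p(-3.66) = 9.74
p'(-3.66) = -6.32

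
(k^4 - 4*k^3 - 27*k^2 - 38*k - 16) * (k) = k^5 - 4*k^4 - 27*k^3 - 38*k^2 - 16*k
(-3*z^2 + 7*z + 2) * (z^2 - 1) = -3*z^4 + 7*z^3 + 5*z^2 - 7*z - 2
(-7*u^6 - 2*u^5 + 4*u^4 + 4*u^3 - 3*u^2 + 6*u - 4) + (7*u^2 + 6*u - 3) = -7*u^6 - 2*u^5 + 4*u^4 + 4*u^3 + 4*u^2 + 12*u - 7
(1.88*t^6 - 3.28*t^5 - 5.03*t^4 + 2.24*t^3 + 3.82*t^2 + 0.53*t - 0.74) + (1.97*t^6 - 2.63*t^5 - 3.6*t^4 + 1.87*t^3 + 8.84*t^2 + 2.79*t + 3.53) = 3.85*t^6 - 5.91*t^5 - 8.63*t^4 + 4.11*t^3 + 12.66*t^2 + 3.32*t + 2.79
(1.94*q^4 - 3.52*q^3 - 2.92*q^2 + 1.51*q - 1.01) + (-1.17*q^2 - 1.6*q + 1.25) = 1.94*q^4 - 3.52*q^3 - 4.09*q^2 - 0.0900000000000001*q + 0.24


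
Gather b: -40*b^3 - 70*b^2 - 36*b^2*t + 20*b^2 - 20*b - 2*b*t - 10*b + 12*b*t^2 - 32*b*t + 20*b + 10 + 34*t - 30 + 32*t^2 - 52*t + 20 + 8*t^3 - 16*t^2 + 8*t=-40*b^3 + b^2*(-36*t - 50) + b*(12*t^2 - 34*t - 10) + 8*t^3 + 16*t^2 - 10*t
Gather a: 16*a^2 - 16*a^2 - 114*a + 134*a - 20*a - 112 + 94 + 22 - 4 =0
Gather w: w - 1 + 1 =w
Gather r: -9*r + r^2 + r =r^2 - 8*r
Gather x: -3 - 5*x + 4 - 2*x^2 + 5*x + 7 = 8 - 2*x^2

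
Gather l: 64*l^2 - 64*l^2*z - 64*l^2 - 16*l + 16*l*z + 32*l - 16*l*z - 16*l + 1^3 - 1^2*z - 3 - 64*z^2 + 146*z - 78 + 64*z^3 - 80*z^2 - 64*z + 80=-64*l^2*z + 64*z^3 - 144*z^2 + 81*z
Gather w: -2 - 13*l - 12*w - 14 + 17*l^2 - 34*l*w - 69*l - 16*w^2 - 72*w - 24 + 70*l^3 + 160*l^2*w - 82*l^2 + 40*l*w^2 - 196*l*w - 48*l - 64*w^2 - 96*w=70*l^3 - 65*l^2 - 130*l + w^2*(40*l - 80) + w*(160*l^2 - 230*l - 180) - 40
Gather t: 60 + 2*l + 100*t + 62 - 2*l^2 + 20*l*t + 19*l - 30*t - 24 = -2*l^2 + 21*l + t*(20*l + 70) + 98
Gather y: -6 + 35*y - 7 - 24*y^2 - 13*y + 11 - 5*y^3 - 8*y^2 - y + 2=-5*y^3 - 32*y^2 + 21*y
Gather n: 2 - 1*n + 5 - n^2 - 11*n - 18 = -n^2 - 12*n - 11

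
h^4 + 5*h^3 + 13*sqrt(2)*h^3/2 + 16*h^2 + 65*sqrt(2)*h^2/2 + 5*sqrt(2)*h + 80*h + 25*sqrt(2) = (h + 5)*(h + sqrt(2)/2)*(h + sqrt(2))*(h + 5*sqrt(2))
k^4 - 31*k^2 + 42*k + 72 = (k - 4)*(k - 3)*(k + 1)*(k + 6)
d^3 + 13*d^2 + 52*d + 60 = (d + 2)*(d + 5)*(d + 6)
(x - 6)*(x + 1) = x^2 - 5*x - 6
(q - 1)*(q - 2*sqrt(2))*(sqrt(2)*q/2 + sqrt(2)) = sqrt(2)*q^3/2 - 2*q^2 + sqrt(2)*q^2/2 - 2*q - sqrt(2)*q + 4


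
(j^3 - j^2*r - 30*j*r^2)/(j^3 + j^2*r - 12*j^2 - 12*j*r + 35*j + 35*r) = j*(j^2 - j*r - 30*r^2)/(j^3 + j^2*r - 12*j^2 - 12*j*r + 35*j + 35*r)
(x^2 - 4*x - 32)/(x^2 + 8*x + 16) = (x - 8)/(x + 4)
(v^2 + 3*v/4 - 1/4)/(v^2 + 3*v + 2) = (v - 1/4)/(v + 2)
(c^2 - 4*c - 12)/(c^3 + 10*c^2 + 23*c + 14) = (c - 6)/(c^2 + 8*c + 7)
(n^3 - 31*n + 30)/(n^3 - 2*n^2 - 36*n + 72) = (n^2 - 6*n + 5)/(n^2 - 8*n + 12)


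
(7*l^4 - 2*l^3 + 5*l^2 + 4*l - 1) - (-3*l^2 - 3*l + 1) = 7*l^4 - 2*l^3 + 8*l^2 + 7*l - 2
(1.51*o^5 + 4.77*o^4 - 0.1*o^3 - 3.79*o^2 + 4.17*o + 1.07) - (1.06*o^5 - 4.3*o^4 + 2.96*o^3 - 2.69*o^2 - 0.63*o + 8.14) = 0.45*o^5 + 9.07*o^4 - 3.06*o^3 - 1.1*o^2 + 4.8*o - 7.07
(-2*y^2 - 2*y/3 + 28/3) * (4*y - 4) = -8*y^3 + 16*y^2/3 + 40*y - 112/3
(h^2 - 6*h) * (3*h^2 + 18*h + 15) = 3*h^4 - 93*h^2 - 90*h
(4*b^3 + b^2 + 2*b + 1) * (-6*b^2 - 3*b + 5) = -24*b^5 - 18*b^4 + 5*b^3 - 7*b^2 + 7*b + 5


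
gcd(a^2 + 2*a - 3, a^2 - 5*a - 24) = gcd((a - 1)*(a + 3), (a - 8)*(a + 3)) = a + 3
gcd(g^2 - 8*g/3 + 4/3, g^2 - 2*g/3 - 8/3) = g - 2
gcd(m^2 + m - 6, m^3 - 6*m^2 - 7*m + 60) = m + 3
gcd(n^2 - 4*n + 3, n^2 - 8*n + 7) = n - 1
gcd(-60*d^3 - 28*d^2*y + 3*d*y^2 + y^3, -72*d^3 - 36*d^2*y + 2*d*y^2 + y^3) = 12*d^2 + 8*d*y + y^2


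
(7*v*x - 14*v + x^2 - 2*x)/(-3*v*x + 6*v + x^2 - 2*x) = (7*v + x)/(-3*v + x)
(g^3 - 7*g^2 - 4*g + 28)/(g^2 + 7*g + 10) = (g^2 - 9*g + 14)/(g + 5)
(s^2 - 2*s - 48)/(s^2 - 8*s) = (s + 6)/s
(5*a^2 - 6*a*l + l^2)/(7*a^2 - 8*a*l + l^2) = (5*a - l)/(7*a - l)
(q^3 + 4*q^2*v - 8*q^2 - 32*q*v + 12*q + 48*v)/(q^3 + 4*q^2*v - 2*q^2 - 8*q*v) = (q - 6)/q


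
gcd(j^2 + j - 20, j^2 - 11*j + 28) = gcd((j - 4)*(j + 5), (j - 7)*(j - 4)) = j - 4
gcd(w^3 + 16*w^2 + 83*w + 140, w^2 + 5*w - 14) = w + 7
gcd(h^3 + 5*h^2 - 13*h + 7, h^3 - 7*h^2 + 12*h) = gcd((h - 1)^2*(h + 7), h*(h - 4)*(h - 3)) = 1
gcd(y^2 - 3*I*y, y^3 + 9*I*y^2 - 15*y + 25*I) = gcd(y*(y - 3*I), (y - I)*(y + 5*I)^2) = 1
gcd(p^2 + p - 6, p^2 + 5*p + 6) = p + 3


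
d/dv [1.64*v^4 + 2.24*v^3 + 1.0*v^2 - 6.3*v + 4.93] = 6.56*v^3 + 6.72*v^2 + 2.0*v - 6.3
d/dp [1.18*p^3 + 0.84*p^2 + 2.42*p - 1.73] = 3.54*p^2 + 1.68*p + 2.42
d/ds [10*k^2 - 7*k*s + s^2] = -7*k + 2*s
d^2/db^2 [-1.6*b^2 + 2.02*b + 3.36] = -3.20000000000000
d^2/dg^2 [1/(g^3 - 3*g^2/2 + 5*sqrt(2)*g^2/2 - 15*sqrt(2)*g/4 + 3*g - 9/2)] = 8*(2*(-6*g - 5*sqrt(2) + 3)*(4*g^3 - 6*g^2 + 10*sqrt(2)*g^2 - 15*sqrt(2)*g + 12*g - 18) + (12*g^2 - 12*g + 20*sqrt(2)*g - 15*sqrt(2) + 12)^2)/(4*g^3 - 6*g^2 + 10*sqrt(2)*g^2 - 15*sqrt(2)*g + 12*g - 18)^3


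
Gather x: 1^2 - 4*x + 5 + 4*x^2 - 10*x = 4*x^2 - 14*x + 6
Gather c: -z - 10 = -z - 10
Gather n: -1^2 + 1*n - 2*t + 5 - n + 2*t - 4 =0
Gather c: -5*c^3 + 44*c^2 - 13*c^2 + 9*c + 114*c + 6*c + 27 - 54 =-5*c^3 + 31*c^2 + 129*c - 27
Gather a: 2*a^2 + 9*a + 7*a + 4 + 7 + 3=2*a^2 + 16*a + 14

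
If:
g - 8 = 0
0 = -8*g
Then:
No Solution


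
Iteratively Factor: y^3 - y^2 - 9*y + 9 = (y + 3)*(y^2 - 4*y + 3) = (y - 1)*(y + 3)*(y - 3)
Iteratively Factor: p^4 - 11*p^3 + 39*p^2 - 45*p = (p - 3)*(p^3 - 8*p^2 + 15*p) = p*(p - 3)*(p^2 - 8*p + 15) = p*(p - 3)^2*(p - 5)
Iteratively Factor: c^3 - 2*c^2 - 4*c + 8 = (c + 2)*(c^2 - 4*c + 4) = (c - 2)*(c + 2)*(c - 2)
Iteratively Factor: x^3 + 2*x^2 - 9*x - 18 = (x - 3)*(x^2 + 5*x + 6) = (x - 3)*(x + 3)*(x + 2)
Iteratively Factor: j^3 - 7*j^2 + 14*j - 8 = (j - 4)*(j^2 - 3*j + 2) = (j - 4)*(j - 2)*(j - 1)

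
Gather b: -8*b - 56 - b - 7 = -9*b - 63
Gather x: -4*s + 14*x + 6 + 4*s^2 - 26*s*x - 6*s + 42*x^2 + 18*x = 4*s^2 - 10*s + 42*x^2 + x*(32 - 26*s) + 6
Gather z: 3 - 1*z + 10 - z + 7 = 20 - 2*z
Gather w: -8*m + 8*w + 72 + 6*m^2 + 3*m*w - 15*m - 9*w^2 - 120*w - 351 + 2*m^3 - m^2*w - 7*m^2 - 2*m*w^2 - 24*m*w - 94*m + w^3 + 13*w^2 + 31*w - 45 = 2*m^3 - m^2 - 117*m + w^3 + w^2*(4 - 2*m) + w*(-m^2 - 21*m - 81) - 324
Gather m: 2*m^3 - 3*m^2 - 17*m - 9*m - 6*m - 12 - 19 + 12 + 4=2*m^3 - 3*m^2 - 32*m - 15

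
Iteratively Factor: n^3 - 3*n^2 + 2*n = (n - 2)*(n^2 - n) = n*(n - 2)*(n - 1)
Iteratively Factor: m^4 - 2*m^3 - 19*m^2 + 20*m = (m + 4)*(m^3 - 6*m^2 + 5*m) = m*(m + 4)*(m^2 - 6*m + 5) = m*(m - 5)*(m + 4)*(m - 1)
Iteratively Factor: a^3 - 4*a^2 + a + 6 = (a - 2)*(a^2 - 2*a - 3) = (a - 2)*(a + 1)*(a - 3)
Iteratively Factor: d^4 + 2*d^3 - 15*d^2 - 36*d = (d + 3)*(d^3 - d^2 - 12*d) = (d - 4)*(d + 3)*(d^2 + 3*d) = (d - 4)*(d + 3)^2*(d)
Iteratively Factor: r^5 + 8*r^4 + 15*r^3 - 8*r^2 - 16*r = (r)*(r^4 + 8*r^3 + 15*r^2 - 8*r - 16) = r*(r + 4)*(r^3 + 4*r^2 - r - 4) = r*(r - 1)*(r + 4)*(r^2 + 5*r + 4) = r*(r - 1)*(r + 4)^2*(r + 1)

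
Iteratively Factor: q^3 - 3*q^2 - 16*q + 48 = (q - 3)*(q^2 - 16) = (q - 3)*(q + 4)*(q - 4)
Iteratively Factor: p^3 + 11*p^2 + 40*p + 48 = (p + 4)*(p^2 + 7*p + 12) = (p + 4)^2*(p + 3)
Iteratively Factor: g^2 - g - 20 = (g - 5)*(g + 4)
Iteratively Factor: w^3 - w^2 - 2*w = (w - 2)*(w^2 + w) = w*(w - 2)*(w + 1)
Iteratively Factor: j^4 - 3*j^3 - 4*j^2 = (j - 4)*(j^3 + j^2) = j*(j - 4)*(j^2 + j) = j*(j - 4)*(j + 1)*(j)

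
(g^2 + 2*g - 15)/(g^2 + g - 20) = (g - 3)/(g - 4)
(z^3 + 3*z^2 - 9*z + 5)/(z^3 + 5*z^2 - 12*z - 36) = (z^3 + 3*z^2 - 9*z + 5)/(z^3 + 5*z^2 - 12*z - 36)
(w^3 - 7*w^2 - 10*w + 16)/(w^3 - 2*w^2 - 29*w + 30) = (w^2 - 6*w - 16)/(w^2 - w - 30)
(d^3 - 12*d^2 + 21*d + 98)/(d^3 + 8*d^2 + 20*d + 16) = (d^2 - 14*d + 49)/(d^2 + 6*d + 8)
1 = 1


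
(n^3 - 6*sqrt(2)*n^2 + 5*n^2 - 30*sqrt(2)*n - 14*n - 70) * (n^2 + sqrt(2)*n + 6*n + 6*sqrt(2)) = n^5 - 5*sqrt(2)*n^4 + 11*n^4 - 55*sqrt(2)*n^3 + 4*n^3 - 286*n^2 - 164*sqrt(2)*n^2 - 780*n - 154*sqrt(2)*n - 420*sqrt(2)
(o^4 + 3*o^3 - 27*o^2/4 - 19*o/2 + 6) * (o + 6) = o^5 + 9*o^4 + 45*o^3/4 - 50*o^2 - 51*o + 36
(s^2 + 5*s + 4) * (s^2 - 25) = s^4 + 5*s^3 - 21*s^2 - 125*s - 100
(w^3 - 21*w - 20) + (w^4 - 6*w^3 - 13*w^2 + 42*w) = w^4 - 5*w^3 - 13*w^2 + 21*w - 20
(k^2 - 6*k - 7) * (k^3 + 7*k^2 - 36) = k^5 + k^4 - 49*k^3 - 85*k^2 + 216*k + 252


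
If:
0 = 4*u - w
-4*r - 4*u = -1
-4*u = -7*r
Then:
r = 1/11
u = 7/44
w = 7/11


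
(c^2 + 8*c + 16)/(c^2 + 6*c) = (c^2 + 8*c + 16)/(c*(c + 6))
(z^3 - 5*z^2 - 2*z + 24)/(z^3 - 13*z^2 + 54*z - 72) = (z + 2)/(z - 6)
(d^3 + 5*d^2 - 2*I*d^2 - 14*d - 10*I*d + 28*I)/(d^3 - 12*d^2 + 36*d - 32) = (d^2 + d*(7 - 2*I) - 14*I)/(d^2 - 10*d + 16)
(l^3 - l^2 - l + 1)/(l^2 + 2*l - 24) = (l^3 - l^2 - l + 1)/(l^2 + 2*l - 24)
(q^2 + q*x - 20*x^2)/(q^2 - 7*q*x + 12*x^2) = (-q - 5*x)/(-q + 3*x)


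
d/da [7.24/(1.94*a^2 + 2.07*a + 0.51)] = (-28.0912*a - 14.9868)/(1.94*a^2 + 2.07*a + 0.51)^2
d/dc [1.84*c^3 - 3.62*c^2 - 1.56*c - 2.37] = 5.52*c^2 - 7.24*c - 1.56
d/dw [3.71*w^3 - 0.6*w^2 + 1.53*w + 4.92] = 11.13*w^2 - 1.2*w + 1.53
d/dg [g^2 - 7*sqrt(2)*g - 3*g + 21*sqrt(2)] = 2*g - 7*sqrt(2) - 3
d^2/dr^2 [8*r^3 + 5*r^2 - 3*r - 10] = 48*r + 10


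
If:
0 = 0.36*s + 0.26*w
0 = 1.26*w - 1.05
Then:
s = -0.60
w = 0.83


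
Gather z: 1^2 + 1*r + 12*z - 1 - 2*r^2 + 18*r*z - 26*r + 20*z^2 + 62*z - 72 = -2*r^2 - 25*r + 20*z^2 + z*(18*r + 74) - 72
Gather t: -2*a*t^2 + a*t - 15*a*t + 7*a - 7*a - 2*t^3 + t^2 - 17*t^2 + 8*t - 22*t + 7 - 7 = -2*t^3 + t^2*(-2*a - 16) + t*(-14*a - 14)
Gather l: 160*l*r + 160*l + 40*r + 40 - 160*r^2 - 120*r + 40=l*(160*r + 160) - 160*r^2 - 80*r + 80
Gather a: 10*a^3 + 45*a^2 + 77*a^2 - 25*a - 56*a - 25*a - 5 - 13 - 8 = 10*a^3 + 122*a^2 - 106*a - 26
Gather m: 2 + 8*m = 8*m + 2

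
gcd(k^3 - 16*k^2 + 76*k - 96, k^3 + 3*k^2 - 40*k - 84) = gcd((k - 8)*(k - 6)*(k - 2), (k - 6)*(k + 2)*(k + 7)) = k - 6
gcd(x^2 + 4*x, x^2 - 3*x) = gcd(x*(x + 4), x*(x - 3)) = x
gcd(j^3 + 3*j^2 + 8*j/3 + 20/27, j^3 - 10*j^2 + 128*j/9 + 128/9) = j + 2/3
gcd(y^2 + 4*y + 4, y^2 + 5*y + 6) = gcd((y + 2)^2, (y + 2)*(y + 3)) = y + 2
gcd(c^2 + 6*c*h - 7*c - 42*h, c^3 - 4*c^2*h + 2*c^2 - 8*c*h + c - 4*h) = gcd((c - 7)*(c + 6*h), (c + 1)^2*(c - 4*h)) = 1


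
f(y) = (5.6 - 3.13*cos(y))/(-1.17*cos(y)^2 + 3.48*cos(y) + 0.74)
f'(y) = (5.6 - 3.13*cos(y))*(-2.34*sin(y)*cos(y) + 3.48*sin(y))/(-1.17*cos(y)^2 + 3.48*cos(y) + 0.74)^2 + 3.13*sin(y)/(-1.17*cos(y)^2 + 3.48*cos(y) + 0.74)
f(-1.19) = 2.37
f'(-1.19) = -4.62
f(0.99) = 1.69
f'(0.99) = 2.49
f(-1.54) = 6.51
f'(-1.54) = -29.89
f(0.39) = 0.91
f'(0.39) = 0.56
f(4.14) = -4.90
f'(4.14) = -11.38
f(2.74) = -2.46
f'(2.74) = 1.21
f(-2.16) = -4.72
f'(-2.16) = -10.39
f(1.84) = -23.97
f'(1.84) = 342.09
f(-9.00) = -2.48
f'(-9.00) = -1.31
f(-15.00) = -3.09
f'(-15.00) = -3.31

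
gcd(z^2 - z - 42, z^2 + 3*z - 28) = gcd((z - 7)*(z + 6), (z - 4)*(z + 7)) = 1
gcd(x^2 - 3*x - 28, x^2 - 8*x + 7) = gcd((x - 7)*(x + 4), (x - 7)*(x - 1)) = x - 7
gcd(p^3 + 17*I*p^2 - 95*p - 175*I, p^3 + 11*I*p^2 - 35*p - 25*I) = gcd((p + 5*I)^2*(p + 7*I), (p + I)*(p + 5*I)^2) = p^2 + 10*I*p - 25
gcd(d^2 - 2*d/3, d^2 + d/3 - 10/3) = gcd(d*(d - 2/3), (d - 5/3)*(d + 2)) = 1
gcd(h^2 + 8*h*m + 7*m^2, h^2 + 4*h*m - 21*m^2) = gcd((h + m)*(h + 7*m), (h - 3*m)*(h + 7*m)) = h + 7*m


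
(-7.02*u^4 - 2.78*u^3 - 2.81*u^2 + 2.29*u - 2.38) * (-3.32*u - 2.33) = 23.3064*u^5 + 25.5862*u^4 + 15.8066*u^3 - 1.0555*u^2 + 2.5659*u + 5.5454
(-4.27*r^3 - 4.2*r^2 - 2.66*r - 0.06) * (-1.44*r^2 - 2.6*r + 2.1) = 6.1488*r^5 + 17.15*r^4 + 5.7834*r^3 - 1.8176*r^2 - 5.43*r - 0.126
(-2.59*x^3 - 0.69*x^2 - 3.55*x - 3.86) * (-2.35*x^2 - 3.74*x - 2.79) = 6.0865*x^5 + 11.3081*x^4 + 18.1492*x^3 + 24.2731*x^2 + 24.3409*x + 10.7694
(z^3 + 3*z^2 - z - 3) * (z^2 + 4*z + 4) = z^5 + 7*z^4 + 15*z^3 + 5*z^2 - 16*z - 12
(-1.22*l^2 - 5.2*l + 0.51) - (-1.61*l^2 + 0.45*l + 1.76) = 0.39*l^2 - 5.65*l - 1.25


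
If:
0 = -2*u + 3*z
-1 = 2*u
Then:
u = -1/2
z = -1/3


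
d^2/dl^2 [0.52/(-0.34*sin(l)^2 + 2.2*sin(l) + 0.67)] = (-0.240448*sin(l)^4 + 1.16688*sin(l)^3 - 2.629952*sin(l)^2 - 1.56728*sin(l) + 5.270512)/(-0.34*sin(l)^2 + 2.2*sin(l) + 0.67)^3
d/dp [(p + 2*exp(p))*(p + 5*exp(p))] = 7*p*exp(p) + 2*p + 20*exp(2*p) + 7*exp(p)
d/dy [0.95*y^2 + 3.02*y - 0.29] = 1.9*y + 3.02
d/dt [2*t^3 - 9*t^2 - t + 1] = 6*t^2 - 18*t - 1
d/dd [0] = 0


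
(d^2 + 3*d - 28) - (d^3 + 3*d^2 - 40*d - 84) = -d^3 - 2*d^2 + 43*d + 56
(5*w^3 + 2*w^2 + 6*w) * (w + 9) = 5*w^4 + 47*w^3 + 24*w^2 + 54*w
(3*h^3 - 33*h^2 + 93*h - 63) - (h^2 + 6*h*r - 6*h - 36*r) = 3*h^3 - 34*h^2 - 6*h*r + 99*h + 36*r - 63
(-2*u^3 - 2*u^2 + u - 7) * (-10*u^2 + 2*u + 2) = 20*u^5 + 16*u^4 - 18*u^3 + 68*u^2 - 12*u - 14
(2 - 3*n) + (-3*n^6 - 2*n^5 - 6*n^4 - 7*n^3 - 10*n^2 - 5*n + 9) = -3*n^6 - 2*n^5 - 6*n^4 - 7*n^3 - 10*n^2 - 8*n + 11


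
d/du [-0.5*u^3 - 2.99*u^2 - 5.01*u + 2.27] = -1.5*u^2 - 5.98*u - 5.01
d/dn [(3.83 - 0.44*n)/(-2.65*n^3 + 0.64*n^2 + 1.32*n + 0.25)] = (-2.332*n^3 + 30.7301*n^2 - 4.9024*n - 5.1656)/(7.0225*n^6 - 3.392*n^5 - 6.5864*n^4 + 0.3646*n^3 + 2.0624*n^2 + 0.66*n + 0.0625)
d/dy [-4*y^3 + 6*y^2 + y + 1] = -12*y^2 + 12*y + 1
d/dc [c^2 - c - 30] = 2*c - 1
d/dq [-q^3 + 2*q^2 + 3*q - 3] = -3*q^2 + 4*q + 3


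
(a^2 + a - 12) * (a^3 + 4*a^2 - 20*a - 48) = a^5 + 5*a^4 - 28*a^3 - 116*a^2 + 192*a + 576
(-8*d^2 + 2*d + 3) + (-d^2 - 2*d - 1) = 2 - 9*d^2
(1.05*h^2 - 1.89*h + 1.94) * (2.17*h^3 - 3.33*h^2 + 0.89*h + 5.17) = 2.2785*h^5 - 7.5978*h^4 + 11.438*h^3 - 2.7138*h^2 - 8.0447*h + 10.0298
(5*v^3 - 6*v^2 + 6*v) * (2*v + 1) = 10*v^4 - 7*v^3 + 6*v^2 + 6*v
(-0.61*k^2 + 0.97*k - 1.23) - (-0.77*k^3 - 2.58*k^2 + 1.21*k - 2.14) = 0.77*k^3 + 1.97*k^2 - 0.24*k + 0.91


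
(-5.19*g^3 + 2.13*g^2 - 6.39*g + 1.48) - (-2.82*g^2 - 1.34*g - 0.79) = -5.19*g^3 + 4.95*g^2 - 5.05*g + 2.27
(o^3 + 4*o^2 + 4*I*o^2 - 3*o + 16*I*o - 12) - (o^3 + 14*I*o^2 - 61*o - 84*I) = 4*o^2 - 10*I*o^2 + 58*o + 16*I*o - 12 + 84*I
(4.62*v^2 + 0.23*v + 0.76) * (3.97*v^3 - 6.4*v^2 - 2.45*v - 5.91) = 18.3414*v^5 - 28.6549*v^4 - 9.7738*v^3 - 32.7317*v^2 - 3.2213*v - 4.4916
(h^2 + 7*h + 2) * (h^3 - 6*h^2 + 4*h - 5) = h^5 + h^4 - 36*h^3 + 11*h^2 - 27*h - 10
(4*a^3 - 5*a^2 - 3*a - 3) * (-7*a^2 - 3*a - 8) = -28*a^5 + 23*a^4 + 4*a^3 + 70*a^2 + 33*a + 24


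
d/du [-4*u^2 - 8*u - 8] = -8*u - 8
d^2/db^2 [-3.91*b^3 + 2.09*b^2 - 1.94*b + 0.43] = 4.18 - 23.46*b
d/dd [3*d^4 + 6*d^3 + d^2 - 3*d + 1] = 12*d^3 + 18*d^2 + 2*d - 3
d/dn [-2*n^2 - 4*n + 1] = -4*n - 4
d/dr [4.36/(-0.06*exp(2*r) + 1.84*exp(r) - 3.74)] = (0.5232*exp(r) - 8.0224)*exp(r)/(0.06*exp(2*r) - 1.84*exp(r) + 3.74)^2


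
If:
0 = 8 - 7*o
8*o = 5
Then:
No Solution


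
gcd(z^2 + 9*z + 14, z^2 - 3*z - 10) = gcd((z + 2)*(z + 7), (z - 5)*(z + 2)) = z + 2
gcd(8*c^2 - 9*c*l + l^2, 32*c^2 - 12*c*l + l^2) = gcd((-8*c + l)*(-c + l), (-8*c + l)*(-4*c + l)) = 8*c - l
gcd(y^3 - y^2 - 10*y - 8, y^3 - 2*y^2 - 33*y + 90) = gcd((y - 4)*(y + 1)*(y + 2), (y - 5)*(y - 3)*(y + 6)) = 1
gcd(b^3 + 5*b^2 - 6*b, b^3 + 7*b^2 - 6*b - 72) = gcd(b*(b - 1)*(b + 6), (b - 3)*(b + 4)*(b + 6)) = b + 6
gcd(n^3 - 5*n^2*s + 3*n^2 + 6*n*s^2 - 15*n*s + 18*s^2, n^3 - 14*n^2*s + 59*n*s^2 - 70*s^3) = -n + 2*s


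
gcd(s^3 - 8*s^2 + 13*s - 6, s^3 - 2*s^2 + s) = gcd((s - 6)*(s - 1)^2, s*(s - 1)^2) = s^2 - 2*s + 1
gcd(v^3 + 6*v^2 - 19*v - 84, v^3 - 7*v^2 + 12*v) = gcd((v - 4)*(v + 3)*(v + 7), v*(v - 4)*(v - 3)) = v - 4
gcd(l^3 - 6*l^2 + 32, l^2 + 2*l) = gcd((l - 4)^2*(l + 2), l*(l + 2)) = l + 2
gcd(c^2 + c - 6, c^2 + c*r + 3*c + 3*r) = c + 3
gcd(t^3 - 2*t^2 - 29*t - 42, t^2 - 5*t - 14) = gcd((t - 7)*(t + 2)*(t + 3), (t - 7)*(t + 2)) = t^2 - 5*t - 14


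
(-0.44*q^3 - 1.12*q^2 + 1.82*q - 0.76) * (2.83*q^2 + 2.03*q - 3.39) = -1.2452*q^5 - 4.0628*q^4 + 4.3686*q^3 + 5.3406*q^2 - 7.7126*q + 2.5764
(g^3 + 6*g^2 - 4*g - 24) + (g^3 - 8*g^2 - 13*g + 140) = 2*g^3 - 2*g^2 - 17*g + 116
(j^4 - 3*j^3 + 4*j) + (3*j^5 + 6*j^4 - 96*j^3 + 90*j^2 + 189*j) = 3*j^5 + 7*j^4 - 99*j^3 + 90*j^2 + 193*j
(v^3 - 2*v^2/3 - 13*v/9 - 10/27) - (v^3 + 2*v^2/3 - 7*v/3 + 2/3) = -4*v^2/3 + 8*v/9 - 28/27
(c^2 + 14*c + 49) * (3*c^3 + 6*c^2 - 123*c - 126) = 3*c^5 + 48*c^4 + 108*c^3 - 1554*c^2 - 7791*c - 6174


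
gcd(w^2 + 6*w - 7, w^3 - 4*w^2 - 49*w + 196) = w + 7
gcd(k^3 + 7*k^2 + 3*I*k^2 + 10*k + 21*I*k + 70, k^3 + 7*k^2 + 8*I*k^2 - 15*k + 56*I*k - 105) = k^2 + k*(7 + 5*I) + 35*I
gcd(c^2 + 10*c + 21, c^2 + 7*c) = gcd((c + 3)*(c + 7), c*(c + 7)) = c + 7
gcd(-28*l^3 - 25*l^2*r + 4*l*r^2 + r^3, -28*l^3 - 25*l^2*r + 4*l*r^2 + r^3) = -28*l^3 - 25*l^2*r + 4*l*r^2 + r^3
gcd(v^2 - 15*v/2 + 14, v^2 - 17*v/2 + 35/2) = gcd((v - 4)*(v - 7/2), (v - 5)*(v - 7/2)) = v - 7/2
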